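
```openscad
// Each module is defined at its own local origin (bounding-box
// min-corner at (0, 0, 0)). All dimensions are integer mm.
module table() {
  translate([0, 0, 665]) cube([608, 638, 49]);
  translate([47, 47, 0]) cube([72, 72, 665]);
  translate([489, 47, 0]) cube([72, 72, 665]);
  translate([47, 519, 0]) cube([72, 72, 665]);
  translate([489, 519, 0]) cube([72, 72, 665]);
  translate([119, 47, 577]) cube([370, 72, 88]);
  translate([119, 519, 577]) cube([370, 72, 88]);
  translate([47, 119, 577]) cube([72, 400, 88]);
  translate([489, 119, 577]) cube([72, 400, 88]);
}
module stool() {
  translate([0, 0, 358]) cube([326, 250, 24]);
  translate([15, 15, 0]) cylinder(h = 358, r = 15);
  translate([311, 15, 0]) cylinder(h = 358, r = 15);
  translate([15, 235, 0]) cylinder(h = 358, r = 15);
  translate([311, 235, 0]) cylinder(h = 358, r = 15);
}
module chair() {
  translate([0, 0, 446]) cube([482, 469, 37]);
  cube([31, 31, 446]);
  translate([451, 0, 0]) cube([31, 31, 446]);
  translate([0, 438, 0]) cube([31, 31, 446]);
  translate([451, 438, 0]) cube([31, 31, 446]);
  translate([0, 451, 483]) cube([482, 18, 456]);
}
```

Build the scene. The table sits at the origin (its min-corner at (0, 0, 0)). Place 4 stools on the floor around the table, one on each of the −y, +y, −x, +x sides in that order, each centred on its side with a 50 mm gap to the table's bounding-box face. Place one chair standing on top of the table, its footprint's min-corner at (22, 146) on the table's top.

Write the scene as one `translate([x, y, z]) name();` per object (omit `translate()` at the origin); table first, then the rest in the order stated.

table();
translate([141, -300, 0]) stool();
translate([141, 688, 0]) stool();
translate([-376, 194, 0]) stool();
translate([658, 194, 0]) stool();
translate([22, 146, 714]) chair();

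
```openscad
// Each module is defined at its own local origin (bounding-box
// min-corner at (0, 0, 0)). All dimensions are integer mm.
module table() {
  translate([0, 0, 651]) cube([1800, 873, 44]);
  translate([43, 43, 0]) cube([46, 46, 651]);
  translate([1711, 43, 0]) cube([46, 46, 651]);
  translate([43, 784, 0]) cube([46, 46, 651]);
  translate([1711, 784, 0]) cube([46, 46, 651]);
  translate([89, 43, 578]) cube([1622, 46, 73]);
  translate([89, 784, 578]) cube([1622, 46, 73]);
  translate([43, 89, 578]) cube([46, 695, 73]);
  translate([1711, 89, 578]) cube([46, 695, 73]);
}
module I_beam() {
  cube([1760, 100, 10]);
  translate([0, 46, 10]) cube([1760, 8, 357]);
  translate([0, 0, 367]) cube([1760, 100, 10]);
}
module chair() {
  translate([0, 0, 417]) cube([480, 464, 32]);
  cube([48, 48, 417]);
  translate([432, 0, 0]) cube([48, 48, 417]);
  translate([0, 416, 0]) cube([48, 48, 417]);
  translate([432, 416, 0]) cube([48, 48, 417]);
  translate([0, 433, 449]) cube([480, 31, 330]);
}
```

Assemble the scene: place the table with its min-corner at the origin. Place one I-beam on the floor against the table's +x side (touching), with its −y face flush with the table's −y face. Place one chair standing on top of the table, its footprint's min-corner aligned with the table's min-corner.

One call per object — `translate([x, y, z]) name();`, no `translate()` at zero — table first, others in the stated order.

table();
translate([1800, 0, 0]) I_beam();
translate([0, 0, 695]) chair();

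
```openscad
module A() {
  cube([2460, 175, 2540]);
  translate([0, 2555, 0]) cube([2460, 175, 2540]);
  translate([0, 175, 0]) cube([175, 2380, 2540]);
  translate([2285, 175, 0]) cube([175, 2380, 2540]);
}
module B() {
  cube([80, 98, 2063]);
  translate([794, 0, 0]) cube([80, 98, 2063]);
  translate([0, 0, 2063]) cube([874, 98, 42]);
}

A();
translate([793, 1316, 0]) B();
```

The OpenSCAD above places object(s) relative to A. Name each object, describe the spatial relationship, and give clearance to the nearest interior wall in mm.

A is a house frame. B is a door frame. The door frame sits inside the house frame, centred. The clearance to the nearest interior wall is 618 mm.

Clearances: x = 618, y = 1141; minimum 618 mm.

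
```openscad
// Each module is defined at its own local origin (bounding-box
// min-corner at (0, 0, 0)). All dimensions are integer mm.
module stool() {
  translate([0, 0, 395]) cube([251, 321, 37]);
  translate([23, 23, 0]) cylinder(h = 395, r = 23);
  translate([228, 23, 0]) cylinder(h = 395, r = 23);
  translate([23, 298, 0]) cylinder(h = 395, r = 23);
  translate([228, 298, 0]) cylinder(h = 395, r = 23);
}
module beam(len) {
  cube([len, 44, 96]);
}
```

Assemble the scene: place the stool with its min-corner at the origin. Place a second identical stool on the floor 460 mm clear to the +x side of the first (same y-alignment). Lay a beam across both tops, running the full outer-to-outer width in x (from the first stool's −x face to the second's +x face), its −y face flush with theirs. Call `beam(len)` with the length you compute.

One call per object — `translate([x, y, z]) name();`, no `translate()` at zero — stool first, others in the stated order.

stool();
translate([711, 0, 0]) stool();
translate([0, 0, 432]) beam(962);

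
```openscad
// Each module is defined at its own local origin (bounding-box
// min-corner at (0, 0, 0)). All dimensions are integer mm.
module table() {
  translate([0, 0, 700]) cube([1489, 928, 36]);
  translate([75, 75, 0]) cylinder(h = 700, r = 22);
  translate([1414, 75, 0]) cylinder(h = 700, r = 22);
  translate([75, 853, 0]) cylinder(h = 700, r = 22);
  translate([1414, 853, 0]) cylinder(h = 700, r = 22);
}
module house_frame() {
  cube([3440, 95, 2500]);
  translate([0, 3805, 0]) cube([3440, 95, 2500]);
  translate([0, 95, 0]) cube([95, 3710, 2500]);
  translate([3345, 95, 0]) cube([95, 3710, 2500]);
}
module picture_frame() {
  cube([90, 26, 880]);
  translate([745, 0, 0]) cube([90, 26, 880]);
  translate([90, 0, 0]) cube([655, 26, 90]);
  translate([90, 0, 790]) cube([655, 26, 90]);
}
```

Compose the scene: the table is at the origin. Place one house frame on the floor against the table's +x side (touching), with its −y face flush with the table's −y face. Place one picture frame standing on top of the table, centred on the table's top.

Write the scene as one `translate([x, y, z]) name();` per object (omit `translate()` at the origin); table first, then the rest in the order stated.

table();
translate([1489, 0, 0]) house_frame();
translate([327, 451, 736]) picture_frame();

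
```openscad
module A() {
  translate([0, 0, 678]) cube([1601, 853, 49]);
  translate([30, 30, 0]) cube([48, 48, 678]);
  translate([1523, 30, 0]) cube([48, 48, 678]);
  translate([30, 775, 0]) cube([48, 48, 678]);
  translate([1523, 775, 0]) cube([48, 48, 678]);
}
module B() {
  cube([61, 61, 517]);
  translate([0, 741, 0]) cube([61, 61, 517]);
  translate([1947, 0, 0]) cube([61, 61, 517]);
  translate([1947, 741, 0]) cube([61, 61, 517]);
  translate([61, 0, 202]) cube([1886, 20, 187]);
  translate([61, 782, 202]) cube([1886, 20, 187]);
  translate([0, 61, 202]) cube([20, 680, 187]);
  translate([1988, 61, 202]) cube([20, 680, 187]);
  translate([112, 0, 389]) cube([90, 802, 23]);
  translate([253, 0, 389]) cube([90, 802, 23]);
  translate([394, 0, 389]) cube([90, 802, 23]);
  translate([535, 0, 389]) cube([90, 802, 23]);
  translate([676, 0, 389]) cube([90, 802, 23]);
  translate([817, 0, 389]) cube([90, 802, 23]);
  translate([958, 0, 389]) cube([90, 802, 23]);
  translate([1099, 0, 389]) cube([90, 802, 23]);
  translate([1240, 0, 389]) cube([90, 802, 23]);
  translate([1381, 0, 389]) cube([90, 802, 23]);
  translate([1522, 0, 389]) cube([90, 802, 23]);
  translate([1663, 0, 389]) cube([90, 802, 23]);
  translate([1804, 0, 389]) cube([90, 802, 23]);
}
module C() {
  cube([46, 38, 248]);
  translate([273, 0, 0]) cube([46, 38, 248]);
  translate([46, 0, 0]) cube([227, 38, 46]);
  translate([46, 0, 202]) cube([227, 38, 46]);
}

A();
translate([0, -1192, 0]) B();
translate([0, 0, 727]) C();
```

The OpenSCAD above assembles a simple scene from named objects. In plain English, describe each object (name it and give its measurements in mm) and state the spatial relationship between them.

A is a table: top 1601 mm (x) × 853 mm (y), 49 mm thick, upper face at z = 727 mm, on four 48×48 mm square legs, each inset 30 mm from the nearest pair of top edges, running from z = 0 to the bottom of the top.

B is a bed frame 2008 mm long (x) by 802 mm wide (y). Four 61×61 mm corner posts, 517 mm tall, at the corners of the footprint. Four rails of 20 mm thickness and 187 mm height run between adjacent posts with their undersides at z = 202 mm, their outer faces flush with the outside of the frame (the two x-running rails run between the posts' inner faces; the two y-running rails run between the posts' inner faces). 13 slats, each 90 mm wide (x) and 23 mm thick, lie across the top of the two x-running rails, running the full 802 mm width of the frame in y; the slats are evenly spaced along x between the inner faces of the end posts with equal gaps (rounded down to the nearest mm) at the −x end and between each pair — any rounding remainder accumulates at the +x end.

C is a rectangular picture frame lying in the x–z plane (depth along y). The opening is 227 mm wide (x) by 156 mm tall (z), surrounded by a border 46 mm wide on all four sides. The frame is 38 mm deep and is made of two full-height vertical stiles with two horizontal rails fitted between them.

The bed frame is on the floor beside the table on its −y side. The picture frame is on top of the table.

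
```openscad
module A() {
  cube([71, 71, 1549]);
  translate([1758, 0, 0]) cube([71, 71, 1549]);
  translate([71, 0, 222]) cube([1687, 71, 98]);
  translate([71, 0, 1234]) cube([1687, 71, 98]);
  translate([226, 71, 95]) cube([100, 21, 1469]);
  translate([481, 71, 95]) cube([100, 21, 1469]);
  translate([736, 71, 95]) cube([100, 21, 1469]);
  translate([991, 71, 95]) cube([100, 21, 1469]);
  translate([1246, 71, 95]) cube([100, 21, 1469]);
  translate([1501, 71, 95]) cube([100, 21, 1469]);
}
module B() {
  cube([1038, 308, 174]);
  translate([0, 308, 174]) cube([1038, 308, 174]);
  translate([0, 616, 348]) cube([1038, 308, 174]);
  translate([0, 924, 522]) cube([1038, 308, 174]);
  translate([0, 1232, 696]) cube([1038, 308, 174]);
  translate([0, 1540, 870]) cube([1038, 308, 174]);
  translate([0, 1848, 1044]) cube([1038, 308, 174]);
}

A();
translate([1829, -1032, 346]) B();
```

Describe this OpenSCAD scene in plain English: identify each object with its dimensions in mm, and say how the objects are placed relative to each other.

A is a fence section. Two 71×71 mm posts, 1549 mm tall, stand on the floor with a clear span of 1687 mm between their inner faces. Two horizontal rails of 71×98 mm section span the gap between the posts with their undersides at z = 222 mm and z = 1234 mm, flush with the posts' −y face. 6 pickets, each 100 mm wide, 21 mm thick and 1469 mm tall, are fixed to the +y face of the rails with their bottoms at z = 95 mm, evenly spaced across the span with equal gaps (rounded down to the nearest mm) at the −x end and between each pair — any rounding remainder accumulates at the +x end.

B is a run of 7 identical solid stair steps. Each tread is 1038×308 mm and each step block is 174 mm high. Step 1 rests on the floor; step k is offset from step 1 by (k−1)×308 mm in y and (k−1)×174 mm in z.

The staircase is beside the fence section with their tops flush at z = 1564.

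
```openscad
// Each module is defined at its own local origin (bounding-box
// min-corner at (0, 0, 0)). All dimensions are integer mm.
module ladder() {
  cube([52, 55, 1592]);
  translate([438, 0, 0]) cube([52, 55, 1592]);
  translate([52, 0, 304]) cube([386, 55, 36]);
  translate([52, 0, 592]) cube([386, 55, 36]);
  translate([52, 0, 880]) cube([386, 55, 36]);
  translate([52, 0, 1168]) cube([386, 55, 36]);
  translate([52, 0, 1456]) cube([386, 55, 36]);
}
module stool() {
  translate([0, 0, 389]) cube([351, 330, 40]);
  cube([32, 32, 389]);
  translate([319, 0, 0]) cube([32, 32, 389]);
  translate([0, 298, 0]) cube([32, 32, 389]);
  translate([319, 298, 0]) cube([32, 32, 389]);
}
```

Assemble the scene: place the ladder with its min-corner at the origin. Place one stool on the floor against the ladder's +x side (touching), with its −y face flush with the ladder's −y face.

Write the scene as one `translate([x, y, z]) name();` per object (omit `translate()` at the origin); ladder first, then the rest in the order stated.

ladder();
translate([490, 0, 0]) stool();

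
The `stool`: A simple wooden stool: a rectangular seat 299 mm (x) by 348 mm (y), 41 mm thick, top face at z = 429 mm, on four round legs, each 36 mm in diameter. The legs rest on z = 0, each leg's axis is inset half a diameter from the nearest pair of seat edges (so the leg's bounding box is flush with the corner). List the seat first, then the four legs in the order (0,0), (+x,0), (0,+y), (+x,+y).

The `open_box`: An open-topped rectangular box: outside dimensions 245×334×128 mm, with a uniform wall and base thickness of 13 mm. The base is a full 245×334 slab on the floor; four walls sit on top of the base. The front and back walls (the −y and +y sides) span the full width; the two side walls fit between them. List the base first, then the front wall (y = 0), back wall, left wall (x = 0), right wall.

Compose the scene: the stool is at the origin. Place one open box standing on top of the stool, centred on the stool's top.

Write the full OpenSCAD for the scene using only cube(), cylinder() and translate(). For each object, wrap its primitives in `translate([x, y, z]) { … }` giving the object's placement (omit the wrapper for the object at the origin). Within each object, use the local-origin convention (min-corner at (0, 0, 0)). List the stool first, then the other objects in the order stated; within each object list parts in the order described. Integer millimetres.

translate([0, 0, 388]) cube([299, 348, 41]);
translate([18, 18, 0]) cylinder(h = 388, r = 18);
translate([281, 18, 0]) cylinder(h = 388, r = 18);
translate([18, 330, 0]) cylinder(h = 388, r = 18);
translate([281, 330, 0]) cylinder(h = 388, r = 18);
translate([27, 7, 429]) {
  cube([245, 334, 13]);
  translate([0, 0, 13]) cube([245, 13, 115]);
  translate([0, 321, 13]) cube([245, 13, 115]);
  translate([0, 13, 13]) cube([13, 308, 115]);
  translate([232, 13, 13]) cube([13, 308, 115]);
}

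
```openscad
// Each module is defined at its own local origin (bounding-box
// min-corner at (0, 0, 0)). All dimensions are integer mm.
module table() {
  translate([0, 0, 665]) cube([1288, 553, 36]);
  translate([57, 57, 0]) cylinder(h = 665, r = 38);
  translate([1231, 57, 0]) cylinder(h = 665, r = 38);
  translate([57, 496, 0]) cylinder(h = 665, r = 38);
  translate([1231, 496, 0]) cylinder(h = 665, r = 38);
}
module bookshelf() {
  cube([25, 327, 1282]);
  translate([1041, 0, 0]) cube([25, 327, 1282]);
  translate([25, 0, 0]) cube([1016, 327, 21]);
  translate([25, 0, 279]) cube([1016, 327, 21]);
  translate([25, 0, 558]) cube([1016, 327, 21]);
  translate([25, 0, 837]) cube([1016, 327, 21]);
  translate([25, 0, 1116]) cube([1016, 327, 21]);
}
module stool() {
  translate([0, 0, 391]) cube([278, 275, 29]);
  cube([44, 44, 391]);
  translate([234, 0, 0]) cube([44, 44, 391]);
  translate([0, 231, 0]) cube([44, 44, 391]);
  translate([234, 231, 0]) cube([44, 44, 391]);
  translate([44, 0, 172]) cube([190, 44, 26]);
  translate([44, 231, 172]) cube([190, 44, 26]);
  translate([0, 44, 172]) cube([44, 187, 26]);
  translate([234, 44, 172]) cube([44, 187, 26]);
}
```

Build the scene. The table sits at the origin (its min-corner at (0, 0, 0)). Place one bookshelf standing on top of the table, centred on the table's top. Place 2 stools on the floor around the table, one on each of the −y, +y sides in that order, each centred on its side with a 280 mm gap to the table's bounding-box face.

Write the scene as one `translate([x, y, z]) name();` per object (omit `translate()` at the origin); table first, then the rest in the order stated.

table();
translate([111, 113, 701]) bookshelf();
translate([505, -555, 0]) stool();
translate([505, 833, 0]) stool();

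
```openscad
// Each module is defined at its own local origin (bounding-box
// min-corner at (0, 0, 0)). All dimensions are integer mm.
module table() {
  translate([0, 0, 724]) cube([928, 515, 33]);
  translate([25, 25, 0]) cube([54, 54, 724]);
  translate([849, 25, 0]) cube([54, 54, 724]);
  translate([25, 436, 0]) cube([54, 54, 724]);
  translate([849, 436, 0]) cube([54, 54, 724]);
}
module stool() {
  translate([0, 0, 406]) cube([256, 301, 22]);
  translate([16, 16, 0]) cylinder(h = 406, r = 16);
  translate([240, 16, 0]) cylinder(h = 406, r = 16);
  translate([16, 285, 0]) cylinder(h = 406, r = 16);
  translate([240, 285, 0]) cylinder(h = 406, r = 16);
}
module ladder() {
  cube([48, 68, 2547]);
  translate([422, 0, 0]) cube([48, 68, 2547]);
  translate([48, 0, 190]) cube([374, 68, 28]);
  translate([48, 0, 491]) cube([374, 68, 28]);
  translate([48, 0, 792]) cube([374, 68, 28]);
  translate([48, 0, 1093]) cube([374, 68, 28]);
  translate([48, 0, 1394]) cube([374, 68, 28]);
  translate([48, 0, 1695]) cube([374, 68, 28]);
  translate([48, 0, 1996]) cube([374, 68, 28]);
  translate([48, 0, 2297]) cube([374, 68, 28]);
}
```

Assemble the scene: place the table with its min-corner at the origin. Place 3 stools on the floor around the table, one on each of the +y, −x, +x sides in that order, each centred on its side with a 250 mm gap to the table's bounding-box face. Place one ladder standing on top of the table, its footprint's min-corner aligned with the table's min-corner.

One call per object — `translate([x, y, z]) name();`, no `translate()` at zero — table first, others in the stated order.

table();
translate([336, 765, 0]) stool();
translate([-506, 107, 0]) stool();
translate([1178, 107, 0]) stool();
translate([0, 0, 757]) ladder();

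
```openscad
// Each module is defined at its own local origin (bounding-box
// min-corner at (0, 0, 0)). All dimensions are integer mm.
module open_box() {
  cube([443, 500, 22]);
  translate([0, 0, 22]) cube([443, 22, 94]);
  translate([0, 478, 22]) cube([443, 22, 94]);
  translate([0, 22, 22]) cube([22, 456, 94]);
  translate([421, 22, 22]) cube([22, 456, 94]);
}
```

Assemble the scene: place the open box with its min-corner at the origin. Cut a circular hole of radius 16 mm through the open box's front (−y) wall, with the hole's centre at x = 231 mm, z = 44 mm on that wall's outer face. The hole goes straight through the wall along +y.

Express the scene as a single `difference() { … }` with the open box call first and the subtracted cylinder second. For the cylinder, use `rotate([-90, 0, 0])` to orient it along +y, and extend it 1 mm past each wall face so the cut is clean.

difference() {
  open_box();
  translate([231, -1, 44]) rotate([-90, 0, 0]) cylinder(h = 24, r = 16);
}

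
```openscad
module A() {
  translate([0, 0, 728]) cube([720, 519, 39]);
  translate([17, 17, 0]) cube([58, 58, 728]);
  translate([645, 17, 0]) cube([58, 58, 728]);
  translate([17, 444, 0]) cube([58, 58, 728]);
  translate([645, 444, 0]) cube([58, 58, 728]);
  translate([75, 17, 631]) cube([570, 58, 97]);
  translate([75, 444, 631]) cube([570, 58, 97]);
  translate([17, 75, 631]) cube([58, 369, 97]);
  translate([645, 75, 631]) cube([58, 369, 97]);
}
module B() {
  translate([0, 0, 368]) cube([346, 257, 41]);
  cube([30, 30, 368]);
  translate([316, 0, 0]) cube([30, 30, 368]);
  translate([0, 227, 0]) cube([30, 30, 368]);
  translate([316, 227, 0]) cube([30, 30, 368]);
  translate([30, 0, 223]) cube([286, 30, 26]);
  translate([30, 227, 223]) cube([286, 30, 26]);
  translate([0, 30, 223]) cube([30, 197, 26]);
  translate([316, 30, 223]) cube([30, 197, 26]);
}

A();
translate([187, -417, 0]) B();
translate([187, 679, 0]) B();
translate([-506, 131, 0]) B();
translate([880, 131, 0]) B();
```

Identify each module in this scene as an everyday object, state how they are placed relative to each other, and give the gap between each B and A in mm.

Each stool's nearest face is 160 mm from the table's bounding box.

A is a table. B is a stool. Four stools sit around the table at the −y, +y, −x, +x sides. The gap between each stool and the table is 160 mm.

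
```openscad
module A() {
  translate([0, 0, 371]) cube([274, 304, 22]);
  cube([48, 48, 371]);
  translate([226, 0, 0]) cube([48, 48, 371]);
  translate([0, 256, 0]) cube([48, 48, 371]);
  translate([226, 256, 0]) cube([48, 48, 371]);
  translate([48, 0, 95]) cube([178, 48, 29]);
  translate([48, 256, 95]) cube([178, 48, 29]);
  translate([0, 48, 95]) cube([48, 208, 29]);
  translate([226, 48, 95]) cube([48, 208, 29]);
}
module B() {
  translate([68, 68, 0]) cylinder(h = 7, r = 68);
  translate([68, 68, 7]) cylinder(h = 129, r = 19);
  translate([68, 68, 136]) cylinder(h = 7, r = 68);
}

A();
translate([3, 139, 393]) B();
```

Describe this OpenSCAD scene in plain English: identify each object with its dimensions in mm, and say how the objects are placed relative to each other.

A is a four-legged stool. The seat is 274×304 mm, 22 mm thick, top at z = 393 mm. It stands on four square legs, each 48×48 mm in cross-section, from z = 0 to the seat underside, each flush with a corner of the seat. Four stretchers, 48 mm wide and 29 mm tall, connect adjacent legs with their undersides at z = 95 mm, each running between the inner faces of the legs it joins and aligned with the legs' outer faces on the other axis.

B is a spool: two coaxial disc flanges of radius 68 mm and thickness 7 mm, joined by a core cylinder of radius 19 mm and height 129 mm. The lower flange rests on z = 0 and the three cylinders share a vertical axis.

The spool is on top of the stool.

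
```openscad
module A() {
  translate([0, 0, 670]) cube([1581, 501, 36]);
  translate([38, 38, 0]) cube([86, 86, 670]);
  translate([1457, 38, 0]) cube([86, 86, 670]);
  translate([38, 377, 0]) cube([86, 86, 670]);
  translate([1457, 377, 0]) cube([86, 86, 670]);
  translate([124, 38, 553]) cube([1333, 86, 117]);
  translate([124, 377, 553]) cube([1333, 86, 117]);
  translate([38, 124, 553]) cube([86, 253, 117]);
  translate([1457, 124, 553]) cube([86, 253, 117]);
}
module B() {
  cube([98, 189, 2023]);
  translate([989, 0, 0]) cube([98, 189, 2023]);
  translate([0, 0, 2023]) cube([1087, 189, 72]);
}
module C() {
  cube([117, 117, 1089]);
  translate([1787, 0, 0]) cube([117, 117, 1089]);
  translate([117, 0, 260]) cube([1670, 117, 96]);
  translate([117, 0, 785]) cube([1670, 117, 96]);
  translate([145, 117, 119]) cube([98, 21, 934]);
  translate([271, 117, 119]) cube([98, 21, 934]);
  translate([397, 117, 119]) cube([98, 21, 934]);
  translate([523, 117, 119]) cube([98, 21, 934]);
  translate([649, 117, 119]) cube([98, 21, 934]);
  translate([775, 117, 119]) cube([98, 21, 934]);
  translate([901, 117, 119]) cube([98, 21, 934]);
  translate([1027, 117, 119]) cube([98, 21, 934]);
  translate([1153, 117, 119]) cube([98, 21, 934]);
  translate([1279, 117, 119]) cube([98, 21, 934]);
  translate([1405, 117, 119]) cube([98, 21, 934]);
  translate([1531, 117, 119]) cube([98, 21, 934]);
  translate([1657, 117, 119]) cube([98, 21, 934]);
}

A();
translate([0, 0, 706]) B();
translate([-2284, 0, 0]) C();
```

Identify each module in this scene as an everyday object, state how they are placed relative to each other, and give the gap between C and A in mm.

A is a table. B is a door frame. C is a fence section. The door frame is on top of the table. The fence section is on the floor beside the table on its −x side. The gap between the fence section and the table is 380 mm.

The fence section's nearest face is 380 mm from the table's −x face.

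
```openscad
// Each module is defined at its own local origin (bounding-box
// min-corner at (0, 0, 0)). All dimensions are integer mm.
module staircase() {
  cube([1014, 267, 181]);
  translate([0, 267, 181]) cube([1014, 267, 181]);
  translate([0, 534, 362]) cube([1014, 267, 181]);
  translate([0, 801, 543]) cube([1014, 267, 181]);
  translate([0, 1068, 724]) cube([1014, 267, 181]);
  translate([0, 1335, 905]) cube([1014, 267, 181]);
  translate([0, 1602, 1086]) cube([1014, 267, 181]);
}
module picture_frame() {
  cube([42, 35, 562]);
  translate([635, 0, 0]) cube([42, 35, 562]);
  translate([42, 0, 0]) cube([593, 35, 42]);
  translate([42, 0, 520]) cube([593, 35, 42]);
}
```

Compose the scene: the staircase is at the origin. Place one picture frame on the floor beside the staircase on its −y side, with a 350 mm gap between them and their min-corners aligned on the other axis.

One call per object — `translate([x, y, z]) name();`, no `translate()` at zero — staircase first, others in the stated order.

staircase();
translate([0, -385, 0]) picture_frame();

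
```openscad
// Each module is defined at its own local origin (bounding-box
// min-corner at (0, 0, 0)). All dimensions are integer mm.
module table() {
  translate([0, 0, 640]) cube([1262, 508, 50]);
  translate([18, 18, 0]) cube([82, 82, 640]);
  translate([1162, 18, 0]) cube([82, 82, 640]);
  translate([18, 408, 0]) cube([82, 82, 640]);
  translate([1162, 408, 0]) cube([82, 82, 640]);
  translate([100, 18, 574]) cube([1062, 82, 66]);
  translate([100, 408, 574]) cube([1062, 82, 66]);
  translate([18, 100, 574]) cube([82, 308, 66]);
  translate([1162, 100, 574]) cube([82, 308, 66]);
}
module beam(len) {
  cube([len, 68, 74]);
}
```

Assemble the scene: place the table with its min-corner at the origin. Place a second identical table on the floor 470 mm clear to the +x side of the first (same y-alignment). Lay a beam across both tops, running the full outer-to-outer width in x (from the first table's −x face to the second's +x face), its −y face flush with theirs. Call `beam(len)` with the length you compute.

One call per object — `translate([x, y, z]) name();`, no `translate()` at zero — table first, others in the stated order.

table();
translate([1732, 0, 0]) table();
translate([0, 0, 690]) beam(2994);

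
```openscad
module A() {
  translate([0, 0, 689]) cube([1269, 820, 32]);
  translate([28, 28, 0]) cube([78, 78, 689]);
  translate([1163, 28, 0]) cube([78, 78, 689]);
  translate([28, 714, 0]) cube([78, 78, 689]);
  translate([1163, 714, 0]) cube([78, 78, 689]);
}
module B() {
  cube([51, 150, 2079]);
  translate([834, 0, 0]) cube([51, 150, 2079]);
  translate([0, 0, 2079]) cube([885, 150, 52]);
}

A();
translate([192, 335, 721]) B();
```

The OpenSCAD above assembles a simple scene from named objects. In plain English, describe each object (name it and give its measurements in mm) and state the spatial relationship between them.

A is a table: top 1269 mm (x) × 820 mm (y), 32 mm thick, upper face at z = 721 mm, on four 78×78 mm square legs, each inset 28 mm from the nearest pair of top edges, running from z = 0 to the bottom of the top.

B is a rectangular door frame: two vertical jambs of 51×150 mm section, 2079 mm tall, with a clear opening 783 mm wide between their inner faces. A header 52 mm tall and 150 mm deep lies on top of the jambs and spans the full outside width.

The door frame is on top of the table, centred.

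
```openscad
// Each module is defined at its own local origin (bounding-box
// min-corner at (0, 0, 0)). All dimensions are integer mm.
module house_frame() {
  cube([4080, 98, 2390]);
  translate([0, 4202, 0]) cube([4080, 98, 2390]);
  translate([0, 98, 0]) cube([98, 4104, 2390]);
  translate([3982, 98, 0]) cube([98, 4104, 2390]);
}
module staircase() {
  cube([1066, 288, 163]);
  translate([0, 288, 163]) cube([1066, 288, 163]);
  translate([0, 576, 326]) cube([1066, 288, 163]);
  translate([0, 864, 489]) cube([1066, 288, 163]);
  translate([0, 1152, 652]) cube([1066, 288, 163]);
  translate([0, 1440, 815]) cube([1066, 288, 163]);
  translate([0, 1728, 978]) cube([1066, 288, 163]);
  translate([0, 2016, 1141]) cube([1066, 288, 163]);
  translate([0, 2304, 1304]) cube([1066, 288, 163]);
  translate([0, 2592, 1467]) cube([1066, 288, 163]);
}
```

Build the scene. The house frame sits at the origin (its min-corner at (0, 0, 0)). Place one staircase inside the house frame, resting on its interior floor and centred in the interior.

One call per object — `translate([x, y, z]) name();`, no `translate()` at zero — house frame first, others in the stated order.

house_frame();
translate([1507, 710, 0]) staircase();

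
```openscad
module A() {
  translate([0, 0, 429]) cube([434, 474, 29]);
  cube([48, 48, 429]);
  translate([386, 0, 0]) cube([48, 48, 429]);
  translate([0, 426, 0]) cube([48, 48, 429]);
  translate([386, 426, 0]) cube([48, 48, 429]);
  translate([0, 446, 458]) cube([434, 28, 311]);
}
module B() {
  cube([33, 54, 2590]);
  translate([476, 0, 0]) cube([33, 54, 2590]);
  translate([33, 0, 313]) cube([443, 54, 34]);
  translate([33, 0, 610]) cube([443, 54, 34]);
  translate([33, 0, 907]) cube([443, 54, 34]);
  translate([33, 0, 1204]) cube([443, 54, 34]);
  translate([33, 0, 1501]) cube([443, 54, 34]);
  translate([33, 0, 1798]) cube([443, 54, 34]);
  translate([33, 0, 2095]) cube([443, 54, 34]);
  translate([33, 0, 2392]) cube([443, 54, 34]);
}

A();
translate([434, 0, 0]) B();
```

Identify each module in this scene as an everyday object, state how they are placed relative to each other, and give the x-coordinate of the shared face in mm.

The chair's +x face and the ladder's −x face are both at x = 434 mm.

A is a chair. B is a ladder. The ladder is against the chair's +x side, with their −y faces flush. The x-coordinate of the shared face is 434 mm.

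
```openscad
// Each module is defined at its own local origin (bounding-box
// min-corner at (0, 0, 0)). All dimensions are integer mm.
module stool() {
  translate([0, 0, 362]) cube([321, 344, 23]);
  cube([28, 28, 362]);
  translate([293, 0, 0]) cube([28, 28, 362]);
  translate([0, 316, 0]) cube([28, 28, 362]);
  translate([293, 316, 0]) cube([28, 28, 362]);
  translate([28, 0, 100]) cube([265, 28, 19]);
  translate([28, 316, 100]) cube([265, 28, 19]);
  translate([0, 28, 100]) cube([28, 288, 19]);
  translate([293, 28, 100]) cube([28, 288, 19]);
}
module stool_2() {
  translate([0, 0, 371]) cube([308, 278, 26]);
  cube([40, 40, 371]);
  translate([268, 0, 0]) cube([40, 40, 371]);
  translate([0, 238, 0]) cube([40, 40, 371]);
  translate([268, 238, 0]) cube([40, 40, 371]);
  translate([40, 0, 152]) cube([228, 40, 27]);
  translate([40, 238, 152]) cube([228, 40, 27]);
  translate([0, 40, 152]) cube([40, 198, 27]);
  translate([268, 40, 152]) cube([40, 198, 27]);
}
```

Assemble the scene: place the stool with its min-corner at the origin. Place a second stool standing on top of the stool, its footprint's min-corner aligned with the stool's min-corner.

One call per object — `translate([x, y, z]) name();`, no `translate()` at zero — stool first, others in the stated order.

stool();
translate([0, 0, 385]) stool_2();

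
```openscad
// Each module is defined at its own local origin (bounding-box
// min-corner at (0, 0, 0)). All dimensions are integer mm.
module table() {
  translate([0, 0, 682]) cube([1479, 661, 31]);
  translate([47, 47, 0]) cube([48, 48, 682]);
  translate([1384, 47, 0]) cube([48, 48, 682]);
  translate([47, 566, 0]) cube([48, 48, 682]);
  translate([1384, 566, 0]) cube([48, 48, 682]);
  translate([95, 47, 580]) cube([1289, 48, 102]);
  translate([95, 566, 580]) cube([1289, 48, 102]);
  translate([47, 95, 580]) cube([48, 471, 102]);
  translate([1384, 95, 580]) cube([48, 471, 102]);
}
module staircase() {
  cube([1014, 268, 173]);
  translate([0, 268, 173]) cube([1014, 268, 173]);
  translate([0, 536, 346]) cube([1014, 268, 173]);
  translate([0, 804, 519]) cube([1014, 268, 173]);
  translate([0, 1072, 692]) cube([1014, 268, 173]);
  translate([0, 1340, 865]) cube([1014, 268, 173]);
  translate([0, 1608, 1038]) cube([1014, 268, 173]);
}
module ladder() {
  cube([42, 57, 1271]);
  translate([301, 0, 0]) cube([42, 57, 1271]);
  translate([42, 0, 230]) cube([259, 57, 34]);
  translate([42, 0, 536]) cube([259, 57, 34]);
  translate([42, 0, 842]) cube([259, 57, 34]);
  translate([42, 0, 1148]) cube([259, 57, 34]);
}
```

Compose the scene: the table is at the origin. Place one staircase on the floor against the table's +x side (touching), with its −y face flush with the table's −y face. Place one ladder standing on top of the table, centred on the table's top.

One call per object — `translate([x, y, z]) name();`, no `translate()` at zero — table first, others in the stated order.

table();
translate([1479, 0, 0]) staircase();
translate([568, 302, 713]) ladder();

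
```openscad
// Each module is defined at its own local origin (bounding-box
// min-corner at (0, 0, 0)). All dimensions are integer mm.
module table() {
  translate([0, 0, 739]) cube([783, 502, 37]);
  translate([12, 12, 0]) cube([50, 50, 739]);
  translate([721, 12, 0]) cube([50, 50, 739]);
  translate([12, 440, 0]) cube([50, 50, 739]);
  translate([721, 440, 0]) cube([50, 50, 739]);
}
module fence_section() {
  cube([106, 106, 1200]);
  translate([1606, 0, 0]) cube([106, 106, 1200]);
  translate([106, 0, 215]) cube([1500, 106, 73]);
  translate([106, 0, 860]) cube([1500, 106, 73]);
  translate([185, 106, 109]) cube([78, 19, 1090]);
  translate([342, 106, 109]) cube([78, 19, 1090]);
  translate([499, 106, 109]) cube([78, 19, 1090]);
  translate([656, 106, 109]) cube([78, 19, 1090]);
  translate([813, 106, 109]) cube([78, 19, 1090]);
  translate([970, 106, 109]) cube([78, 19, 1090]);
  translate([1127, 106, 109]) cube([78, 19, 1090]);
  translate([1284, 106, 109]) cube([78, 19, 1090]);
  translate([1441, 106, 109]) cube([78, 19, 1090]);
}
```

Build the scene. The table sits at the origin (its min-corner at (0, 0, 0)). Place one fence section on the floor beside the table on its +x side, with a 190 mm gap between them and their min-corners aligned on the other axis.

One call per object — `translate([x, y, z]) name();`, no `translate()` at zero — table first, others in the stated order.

table();
translate([973, 0, 0]) fence_section();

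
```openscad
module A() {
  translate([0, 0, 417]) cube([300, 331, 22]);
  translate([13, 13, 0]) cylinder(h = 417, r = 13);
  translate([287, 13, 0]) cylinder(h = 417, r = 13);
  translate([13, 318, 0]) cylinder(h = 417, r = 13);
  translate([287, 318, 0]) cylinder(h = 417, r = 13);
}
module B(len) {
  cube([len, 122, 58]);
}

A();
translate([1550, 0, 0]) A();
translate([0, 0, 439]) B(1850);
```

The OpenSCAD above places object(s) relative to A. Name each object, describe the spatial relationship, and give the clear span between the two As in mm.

A is a stool. B is a beam. A beam spans the tops of two stools. The clear span between the two stools is 1250 mm.

Second stool starts at x = 1550; first ends at x = 300; clear span = 1550 − 300 = 1250 mm.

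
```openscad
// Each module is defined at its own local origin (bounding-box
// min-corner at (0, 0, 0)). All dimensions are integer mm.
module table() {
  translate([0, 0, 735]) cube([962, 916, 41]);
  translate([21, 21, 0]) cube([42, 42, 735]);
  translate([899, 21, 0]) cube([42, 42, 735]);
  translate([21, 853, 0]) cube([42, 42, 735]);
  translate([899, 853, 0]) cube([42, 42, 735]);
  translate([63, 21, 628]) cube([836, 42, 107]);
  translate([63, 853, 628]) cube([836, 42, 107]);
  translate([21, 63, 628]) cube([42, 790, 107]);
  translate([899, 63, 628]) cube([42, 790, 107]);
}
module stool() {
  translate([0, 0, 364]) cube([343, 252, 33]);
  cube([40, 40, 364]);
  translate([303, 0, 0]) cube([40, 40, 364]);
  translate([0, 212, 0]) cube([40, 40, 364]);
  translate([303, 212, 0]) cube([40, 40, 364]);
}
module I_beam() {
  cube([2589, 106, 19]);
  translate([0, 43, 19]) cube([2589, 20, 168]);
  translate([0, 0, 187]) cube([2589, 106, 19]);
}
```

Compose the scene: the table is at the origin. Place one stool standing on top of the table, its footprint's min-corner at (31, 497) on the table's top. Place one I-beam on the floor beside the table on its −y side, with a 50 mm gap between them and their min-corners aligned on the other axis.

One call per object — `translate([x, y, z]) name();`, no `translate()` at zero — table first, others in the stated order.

table();
translate([31, 497, 776]) stool();
translate([0, -156, 0]) I_beam();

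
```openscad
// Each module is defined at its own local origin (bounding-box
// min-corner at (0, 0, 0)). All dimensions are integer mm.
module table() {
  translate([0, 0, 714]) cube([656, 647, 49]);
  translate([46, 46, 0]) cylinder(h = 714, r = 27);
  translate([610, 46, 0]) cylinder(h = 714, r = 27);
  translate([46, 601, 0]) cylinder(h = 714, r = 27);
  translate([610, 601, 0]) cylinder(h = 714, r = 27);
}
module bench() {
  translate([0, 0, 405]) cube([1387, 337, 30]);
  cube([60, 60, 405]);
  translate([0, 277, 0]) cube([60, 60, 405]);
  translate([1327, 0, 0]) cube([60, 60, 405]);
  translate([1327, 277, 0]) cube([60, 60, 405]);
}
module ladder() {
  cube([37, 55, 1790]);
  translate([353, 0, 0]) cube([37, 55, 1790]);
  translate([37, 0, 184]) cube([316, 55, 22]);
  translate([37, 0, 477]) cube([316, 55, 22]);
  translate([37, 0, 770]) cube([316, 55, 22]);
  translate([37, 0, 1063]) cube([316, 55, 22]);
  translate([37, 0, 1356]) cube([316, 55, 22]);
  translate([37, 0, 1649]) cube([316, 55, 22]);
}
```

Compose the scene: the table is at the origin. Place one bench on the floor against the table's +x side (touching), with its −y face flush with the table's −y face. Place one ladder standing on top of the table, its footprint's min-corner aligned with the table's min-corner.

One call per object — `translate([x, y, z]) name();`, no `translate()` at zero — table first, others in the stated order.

table();
translate([656, 0, 0]) bench();
translate([0, 0, 763]) ladder();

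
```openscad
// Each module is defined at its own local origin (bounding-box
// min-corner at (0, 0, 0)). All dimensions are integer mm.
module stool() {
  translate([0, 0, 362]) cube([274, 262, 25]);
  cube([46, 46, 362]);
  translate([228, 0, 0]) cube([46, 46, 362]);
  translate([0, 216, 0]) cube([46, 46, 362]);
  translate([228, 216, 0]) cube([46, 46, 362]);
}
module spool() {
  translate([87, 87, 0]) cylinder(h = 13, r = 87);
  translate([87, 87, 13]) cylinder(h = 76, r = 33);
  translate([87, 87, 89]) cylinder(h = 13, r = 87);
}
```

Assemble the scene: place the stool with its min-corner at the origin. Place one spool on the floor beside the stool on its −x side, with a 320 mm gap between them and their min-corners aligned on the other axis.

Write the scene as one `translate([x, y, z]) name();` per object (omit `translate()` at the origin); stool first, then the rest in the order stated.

stool();
translate([-494, 0, 0]) spool();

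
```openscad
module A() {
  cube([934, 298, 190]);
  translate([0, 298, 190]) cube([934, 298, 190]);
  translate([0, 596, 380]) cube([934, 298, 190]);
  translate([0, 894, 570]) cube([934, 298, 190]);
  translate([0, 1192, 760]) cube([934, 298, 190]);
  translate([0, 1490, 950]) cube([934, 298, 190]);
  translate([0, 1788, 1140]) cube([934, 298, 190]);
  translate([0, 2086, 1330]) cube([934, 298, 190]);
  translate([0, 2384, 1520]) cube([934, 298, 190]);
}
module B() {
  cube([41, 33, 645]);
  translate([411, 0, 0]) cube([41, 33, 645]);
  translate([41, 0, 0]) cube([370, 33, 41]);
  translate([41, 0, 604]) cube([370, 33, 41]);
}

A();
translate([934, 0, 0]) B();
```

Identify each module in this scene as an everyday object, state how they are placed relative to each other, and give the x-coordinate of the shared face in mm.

The staircase's +x face and the picture frame's −x face are both at x = 934 mm.

A is a staircase. B is a picture frame. The picture frame is against the staircase's +x side, with their −y faces flush. The x-coordinate of the shared face is 934 mm.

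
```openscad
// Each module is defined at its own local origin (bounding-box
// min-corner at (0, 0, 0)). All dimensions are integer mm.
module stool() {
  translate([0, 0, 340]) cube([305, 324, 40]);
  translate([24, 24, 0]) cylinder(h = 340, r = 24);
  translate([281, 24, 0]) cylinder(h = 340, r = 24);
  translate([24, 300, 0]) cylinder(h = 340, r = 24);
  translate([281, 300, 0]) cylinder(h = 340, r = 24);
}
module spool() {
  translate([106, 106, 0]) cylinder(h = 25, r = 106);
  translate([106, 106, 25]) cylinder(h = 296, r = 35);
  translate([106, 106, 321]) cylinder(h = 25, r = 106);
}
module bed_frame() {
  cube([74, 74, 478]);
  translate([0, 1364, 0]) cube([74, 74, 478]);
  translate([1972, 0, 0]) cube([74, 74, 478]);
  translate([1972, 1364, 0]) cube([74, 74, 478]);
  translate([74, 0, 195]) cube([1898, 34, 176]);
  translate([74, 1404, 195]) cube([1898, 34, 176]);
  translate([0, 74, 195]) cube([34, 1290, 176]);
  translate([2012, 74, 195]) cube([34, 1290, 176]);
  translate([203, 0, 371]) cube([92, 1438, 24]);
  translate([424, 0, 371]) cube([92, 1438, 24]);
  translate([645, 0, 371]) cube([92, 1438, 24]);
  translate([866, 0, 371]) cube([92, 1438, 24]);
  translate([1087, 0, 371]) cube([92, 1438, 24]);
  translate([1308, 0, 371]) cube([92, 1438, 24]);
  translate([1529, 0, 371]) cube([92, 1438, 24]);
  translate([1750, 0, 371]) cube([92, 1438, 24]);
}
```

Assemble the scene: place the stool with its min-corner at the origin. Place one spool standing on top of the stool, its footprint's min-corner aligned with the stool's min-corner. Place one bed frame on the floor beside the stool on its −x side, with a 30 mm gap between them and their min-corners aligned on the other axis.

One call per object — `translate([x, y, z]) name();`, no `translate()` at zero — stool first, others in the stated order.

stool();
translate([0, 0, 380]) spool();
translate([-2076, 0, 0]) bed_frame();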